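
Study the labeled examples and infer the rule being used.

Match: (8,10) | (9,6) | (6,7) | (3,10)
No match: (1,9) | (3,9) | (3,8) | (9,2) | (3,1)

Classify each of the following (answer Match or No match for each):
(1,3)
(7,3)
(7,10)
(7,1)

No match, No match, Match, No match

'Match' ⟺ sum ≥ 13.
(1,3) → 1+3 = 4 → No match. (7,3) → 7+3 = 10 → No match. (7,10) → 7+10 = 17 → Match. (7,1) → 7+1 = 8 → No match.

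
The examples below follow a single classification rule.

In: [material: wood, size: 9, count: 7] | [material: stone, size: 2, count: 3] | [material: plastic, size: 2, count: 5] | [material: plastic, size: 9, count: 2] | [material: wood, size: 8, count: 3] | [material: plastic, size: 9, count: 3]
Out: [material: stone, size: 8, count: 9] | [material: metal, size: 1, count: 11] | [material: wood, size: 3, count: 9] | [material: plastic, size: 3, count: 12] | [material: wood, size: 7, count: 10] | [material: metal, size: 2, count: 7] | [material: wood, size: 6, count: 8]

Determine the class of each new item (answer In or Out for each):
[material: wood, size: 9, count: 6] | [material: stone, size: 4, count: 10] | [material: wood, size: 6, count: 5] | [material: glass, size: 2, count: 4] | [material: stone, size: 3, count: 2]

The distinguishing property — size = 9 OR count ≤ 5 — holds for all the 'In' cases and none of the 'Out' cases.

In, Out, In, In, In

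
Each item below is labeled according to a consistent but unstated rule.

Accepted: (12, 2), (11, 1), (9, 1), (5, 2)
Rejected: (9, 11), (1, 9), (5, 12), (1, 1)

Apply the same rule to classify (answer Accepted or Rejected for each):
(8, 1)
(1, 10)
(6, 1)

Accepted, Rejected, Accepted

'Accepted' ⟺ first > second.
(8, 1) — 8 > 1, hence Accepted.
(1, 10) — 1 < 10, hence Rejected.
(6, 1) — 6 > 1, hence Accepted.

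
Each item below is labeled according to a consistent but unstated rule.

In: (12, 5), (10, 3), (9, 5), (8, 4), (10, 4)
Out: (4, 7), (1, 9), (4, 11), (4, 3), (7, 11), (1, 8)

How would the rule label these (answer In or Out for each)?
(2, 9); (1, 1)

Out, Out

One predicate separates the groups cleanly: first ≥ 8.
Out: (2, 9), since first 2.
Out: (1, 1), since first 1.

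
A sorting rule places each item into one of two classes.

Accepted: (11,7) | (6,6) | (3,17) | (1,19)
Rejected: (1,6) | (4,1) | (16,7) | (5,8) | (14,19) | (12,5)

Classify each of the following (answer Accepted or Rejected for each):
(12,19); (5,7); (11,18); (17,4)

Rejected, Accepted, Rejected, Rejected

A rule that fits every label: sum is even — true of each 'Accepted' example, false of each 'Rejected' one.
(12,19) → 12+19 = 31 → Rejected. (5,7) → 5+7 = 12 → Accepted. (11,18) → 11+18 = 29 → Rejected. (17,4) → 17+4 = 21 → Rejected.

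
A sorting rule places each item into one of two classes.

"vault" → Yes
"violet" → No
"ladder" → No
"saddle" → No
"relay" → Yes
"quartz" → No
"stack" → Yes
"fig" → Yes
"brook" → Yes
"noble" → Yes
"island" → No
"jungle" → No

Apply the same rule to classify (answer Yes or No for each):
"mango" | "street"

The classifier is using: odd length.

Yes, No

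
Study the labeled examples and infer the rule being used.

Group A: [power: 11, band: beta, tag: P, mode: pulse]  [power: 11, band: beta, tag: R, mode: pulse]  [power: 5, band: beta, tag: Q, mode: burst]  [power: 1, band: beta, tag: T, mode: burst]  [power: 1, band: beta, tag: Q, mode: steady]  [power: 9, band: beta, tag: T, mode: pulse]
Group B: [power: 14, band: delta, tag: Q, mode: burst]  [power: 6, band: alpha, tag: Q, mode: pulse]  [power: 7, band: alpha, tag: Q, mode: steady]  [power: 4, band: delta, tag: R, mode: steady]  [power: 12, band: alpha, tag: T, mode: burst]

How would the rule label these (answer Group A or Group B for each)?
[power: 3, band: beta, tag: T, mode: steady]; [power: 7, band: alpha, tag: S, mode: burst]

The rule appears to be: band is beta.
Group A: [power: 3, band: beta, tag: T, mode: steady], since band is beta. Group B: [power: 7, band: alpha, tag: S, mode: burst], since band is alpha.

Group A, Group B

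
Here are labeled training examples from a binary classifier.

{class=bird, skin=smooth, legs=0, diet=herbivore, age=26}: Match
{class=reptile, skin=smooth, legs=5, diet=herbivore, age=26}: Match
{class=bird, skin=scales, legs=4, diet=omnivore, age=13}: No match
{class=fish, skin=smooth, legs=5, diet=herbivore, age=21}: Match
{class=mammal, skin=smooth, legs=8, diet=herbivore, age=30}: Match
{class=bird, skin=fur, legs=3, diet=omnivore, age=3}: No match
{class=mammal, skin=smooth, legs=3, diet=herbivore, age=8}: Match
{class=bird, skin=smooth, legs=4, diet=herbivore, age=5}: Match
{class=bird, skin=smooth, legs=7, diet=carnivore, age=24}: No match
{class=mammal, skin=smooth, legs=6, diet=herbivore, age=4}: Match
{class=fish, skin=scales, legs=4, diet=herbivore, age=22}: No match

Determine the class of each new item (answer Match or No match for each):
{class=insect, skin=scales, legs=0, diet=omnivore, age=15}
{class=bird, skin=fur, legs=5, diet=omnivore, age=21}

No match, No match

Rule: skin is smooth AND diet is herbivore. This holds for each 'Match' example and fails for each 'No match' one.
{class=insect, skin=scales, legs=0, diet=omnivore, age=15}: skin is scales, diet is omnivore — does not satisfy this, so No match. {class=bird, skin=fur, legs=5, diet=omnivore, age=21}: skin is fur, diet is omnivore — does not satisfy this, so No match.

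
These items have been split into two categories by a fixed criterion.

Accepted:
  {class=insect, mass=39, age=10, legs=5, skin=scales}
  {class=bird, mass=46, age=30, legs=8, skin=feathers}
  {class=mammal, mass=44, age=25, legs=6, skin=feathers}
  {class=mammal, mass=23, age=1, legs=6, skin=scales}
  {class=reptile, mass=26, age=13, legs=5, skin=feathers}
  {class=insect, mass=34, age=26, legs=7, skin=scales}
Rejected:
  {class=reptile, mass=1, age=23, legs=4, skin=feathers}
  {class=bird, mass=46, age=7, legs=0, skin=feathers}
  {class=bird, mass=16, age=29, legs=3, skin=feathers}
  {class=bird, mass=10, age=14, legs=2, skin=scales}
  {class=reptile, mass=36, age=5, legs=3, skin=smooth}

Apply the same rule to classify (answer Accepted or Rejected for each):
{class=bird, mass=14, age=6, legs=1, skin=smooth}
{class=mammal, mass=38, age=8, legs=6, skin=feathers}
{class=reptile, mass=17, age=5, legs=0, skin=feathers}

Rejected, Accepted, Rejected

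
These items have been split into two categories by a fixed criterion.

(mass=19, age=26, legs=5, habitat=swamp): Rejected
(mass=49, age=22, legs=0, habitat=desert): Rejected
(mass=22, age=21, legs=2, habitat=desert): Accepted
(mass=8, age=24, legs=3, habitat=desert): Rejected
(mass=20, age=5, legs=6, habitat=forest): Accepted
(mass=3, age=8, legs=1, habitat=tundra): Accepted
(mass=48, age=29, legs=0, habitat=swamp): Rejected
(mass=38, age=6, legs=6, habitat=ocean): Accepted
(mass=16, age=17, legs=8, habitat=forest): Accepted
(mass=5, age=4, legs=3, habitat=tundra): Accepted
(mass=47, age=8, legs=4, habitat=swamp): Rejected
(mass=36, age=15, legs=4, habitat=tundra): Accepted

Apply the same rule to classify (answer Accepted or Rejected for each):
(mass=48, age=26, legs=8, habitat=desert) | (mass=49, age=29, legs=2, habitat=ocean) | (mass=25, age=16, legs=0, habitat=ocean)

The rule appears to be: mass ≤ 38 AND age ≤ 21.

Rejected, Rejected, Accepted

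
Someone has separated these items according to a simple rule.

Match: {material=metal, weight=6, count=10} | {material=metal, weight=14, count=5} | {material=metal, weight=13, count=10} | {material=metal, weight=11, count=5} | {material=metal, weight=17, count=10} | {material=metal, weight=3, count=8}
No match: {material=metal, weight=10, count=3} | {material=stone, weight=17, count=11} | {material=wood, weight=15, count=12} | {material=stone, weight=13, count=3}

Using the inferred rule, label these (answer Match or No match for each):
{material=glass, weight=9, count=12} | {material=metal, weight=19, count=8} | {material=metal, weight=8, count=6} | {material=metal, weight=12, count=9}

The distinguishing property — material is metal AND count ≥ 5 — holds for all the 'Match' cases and none of the 'No match' cases.
{material=glass, weight=9, count=12}: material is glass, count = 12, lacks this property → No match. {material=metal, weight=19, count=8}: material is metal, count = 8, qualifies → Match. {material=metal, weight=8, count=6}: material is metal, count = 6, qualifies → Match. {material=metal, weight=12, count=9}: material is metal, count = 9, qualifies → Match.

No match, Match, Match, Match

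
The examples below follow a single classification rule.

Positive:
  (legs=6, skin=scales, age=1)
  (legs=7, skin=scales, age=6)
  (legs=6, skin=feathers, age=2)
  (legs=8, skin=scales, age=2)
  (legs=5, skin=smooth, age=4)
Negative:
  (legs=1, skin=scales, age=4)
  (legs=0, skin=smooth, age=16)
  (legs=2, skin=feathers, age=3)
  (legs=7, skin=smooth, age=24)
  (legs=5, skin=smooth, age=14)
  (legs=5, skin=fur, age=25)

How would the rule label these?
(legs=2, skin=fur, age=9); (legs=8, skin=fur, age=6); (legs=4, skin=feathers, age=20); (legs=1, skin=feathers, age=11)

One predicate separates the groups cleanly: age ≤ 6 AND legs ≥ 5.
(legs=2, skin=fur, age=9) → age = 9, legs = 2 → Negative.
(legs=8, skin=fur, age=6) → age = 6, legs = 8 → Positive.
(legs=4, skin=feathers, age=20) → age = 20, legs = 4 → Negative.
(legs=1, skin=feathers, age=11) → age = 11, legs = 1 → Negative.

Negative, Positive, Negative, Negative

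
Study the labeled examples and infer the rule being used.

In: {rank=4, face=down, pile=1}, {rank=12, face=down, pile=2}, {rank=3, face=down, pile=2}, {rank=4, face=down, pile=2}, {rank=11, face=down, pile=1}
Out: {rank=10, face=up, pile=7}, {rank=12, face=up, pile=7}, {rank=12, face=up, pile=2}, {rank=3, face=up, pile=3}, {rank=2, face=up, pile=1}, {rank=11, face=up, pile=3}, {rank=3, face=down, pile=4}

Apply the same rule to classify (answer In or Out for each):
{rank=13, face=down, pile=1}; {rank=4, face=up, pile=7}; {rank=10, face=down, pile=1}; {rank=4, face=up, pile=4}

In, Out, In, Out

The simplest hypothesis consistent with all the labels is: face is down AND pile ≤ 2.
{rank=13, face=down, pile=1} — face is down, pile = 1, hence In. {rank=4, face=up, pile=7} — face is up, pile = 7, hence Out. {rank=10, face=down, pile=1} — face is down, pile = 1, hence In. {rank=4, face=up, pile=4} — face is up, pile = 4, hence Out.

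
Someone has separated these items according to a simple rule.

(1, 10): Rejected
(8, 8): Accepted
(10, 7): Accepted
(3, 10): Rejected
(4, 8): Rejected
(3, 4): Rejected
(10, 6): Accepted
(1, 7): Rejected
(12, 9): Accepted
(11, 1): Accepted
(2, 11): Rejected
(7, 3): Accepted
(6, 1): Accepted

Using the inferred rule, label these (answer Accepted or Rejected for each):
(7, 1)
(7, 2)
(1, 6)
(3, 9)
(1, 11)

Accepted, Accepted, Rejected, Rejected, Rejected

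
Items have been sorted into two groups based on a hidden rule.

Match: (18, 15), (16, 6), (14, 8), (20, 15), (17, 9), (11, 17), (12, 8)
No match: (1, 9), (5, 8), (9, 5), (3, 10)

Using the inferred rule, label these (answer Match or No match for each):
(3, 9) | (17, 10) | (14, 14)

No match, Match, Match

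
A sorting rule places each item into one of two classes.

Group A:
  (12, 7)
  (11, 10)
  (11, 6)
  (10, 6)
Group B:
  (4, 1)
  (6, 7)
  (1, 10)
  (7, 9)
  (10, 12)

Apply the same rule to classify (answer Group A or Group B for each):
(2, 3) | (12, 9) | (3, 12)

The distinguishing property — first > second AND sum ≥ 11 — holds for all the 'Group A' cases and none of the 'Group B' cases.

Group B, Group A, Group B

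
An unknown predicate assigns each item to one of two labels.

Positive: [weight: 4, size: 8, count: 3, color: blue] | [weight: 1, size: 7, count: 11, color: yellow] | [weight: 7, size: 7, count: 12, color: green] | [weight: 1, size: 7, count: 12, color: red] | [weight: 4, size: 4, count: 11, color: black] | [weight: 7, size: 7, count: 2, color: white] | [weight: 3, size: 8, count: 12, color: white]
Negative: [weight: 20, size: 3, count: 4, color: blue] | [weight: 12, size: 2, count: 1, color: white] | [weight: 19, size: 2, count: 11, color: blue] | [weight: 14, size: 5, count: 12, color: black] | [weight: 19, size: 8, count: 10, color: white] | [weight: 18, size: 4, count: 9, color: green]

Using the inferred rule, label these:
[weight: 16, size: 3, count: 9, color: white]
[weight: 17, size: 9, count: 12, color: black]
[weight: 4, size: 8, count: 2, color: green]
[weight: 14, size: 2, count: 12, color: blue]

The classifier is using: weight ≤ 7.

Negative, Negative, Positive, Negative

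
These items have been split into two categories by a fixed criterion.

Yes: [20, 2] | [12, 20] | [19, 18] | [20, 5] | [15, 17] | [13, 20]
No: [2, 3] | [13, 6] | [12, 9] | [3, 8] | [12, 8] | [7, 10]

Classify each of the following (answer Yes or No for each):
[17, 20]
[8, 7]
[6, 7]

Every 'Yes' example satisfies: sum ≥ 22. None of the 'No' examples do.

Yes, No, No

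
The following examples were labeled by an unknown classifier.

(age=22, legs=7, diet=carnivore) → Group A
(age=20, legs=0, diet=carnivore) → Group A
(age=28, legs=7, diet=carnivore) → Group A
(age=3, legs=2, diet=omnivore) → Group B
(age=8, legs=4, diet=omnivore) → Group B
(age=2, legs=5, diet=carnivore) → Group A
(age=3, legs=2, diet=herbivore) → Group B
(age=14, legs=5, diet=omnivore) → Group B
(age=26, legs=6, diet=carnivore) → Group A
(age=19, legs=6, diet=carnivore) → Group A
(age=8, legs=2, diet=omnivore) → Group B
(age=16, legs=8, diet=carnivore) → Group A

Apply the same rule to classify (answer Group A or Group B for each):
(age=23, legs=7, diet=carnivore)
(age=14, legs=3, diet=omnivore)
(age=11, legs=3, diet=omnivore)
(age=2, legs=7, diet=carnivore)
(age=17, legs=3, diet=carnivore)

The common property of the 'Group A' items is: diet is carnivore. No 'Group B' item has it.
(age=23, legs=7, diet=carnivore) → diet is carnivore → Group A. (age=14, legs=3, diet=omnivore) → diet is omnivore → Group B. (age=11, legs=3, diet=omnivore) → diet is omnivore → Group B. (age=2, legs=7, diet=carnivore) → diet is carnivore → Group A. (age=17, legs=3, diet=carnivore) → diet is carnivore → Group A.

Group A, Group B, Group B, Group A, Group A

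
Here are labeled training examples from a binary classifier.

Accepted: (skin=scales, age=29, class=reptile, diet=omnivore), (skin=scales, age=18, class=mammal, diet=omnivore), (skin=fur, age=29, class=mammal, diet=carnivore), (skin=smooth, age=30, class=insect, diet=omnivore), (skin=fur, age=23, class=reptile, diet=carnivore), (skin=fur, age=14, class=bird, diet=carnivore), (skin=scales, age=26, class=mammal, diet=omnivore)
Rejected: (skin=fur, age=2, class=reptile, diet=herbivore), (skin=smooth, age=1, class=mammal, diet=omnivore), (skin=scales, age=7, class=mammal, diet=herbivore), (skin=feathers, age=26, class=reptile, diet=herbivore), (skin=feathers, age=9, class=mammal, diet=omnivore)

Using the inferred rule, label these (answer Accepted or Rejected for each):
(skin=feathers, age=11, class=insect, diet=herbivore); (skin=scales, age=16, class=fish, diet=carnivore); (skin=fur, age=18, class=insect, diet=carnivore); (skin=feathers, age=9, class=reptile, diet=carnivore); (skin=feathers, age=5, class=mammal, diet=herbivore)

Rejected, Accepted, Accepted, Rejected, Rejected

Rule: skin is not feathers AND age ≥ 9. This holds for each 'Accepted' example and fails for each 'Rejected' one.
(skin=feathers, age=11, class=insect, diet=herbivore): skin is feathers, age = 11, does not fit → Rejected.
(skin=scales, age=16, class=fish, diet=carnivore): skin is scales, age = 16, checks out → Accepted.
(skin=fur, age=18, class=insect, diet=carnivore): skin is fur, age = 18, checks out → Accepted.
(skin=feathers, age=9, class=reptile, diet=carnivore): skin is feathers, age = 9, does not fit → Rejected.
(skin=feathers, age=5, class=mammal, diet=herbivore): skin is feathers, age = 5, does not fit → Rejected.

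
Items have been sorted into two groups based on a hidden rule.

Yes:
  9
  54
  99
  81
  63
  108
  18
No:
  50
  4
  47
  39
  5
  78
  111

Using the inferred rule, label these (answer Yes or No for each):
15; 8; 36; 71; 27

The classifier is using: multiple of 9.

No, No, Yes, No, Yes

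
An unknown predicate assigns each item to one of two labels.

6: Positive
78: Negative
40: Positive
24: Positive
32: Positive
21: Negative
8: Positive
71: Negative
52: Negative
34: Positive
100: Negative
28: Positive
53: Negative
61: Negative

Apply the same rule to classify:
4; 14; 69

'Positive' ⟺ even AND at most 40.
4: 4 is even, 4 ≤ 40, qualifies → Positive. 14: 14 is even, 14 ≤ 40, qualifies → Positive. 69: 69 is odd, 69 > 40, doesn't match → Negative.

Positive, Positive, Negative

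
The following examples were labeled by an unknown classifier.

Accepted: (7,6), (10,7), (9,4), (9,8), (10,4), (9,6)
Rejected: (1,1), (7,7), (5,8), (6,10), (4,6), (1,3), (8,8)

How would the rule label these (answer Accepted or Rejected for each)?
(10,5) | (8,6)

Accepted, Accepted

Rule: first > second. This holds for each 'Accepted' example and fails for each 'Rejected' one.
(10,5): 10 > 5 — meets the rule, so Accepted. (8,6): 8 > 6 — meets the rule, so Accepted.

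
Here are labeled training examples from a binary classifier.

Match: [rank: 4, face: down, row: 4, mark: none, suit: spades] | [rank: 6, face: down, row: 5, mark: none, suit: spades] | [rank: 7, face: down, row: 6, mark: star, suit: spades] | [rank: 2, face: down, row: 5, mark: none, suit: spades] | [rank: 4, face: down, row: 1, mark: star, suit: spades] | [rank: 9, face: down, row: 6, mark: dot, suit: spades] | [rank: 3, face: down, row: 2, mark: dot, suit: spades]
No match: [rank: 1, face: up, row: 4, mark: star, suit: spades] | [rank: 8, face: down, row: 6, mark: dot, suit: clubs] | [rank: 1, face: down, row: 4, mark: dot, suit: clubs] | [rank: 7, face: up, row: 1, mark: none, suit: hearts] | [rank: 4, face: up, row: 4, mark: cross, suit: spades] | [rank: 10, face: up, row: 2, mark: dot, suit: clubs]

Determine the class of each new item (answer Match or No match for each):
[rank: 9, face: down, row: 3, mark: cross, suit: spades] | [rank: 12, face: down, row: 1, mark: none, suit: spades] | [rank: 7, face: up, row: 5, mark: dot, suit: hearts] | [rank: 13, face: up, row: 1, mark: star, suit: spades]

Match, Match, No match, No match

A rule that fits every label: face is down AND suit is spades — true of each 'Match' example, false of each 'No match' one.
[rank: 9, face: down, row: 3, mark: cross, suit: spades] — face is down, suit is spades, hence Match. [rank: 12, face: down, row: 1, mark: none, suit: spades] — face is down, suit is spades, hence Match. [rank: 7, face: up, row: 5, mark: dot, suit: hearts] — face is up, suit is hearts, hence No match. [rank: 13, face: up, row: 1, mark: star, suit: spades] — face is up, suit is spades, hence No match.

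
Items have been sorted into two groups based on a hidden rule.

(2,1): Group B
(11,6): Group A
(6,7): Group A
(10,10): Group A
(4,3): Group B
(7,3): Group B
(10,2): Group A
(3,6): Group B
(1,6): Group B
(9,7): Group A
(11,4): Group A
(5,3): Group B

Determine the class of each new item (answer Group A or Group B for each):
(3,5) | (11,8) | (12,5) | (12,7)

Group B, Group A, Group A, Group A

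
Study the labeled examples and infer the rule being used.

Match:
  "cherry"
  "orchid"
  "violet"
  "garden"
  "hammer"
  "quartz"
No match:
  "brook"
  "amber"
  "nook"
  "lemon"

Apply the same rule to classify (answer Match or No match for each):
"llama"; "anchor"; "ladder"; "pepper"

The simplest hypothesis consistent with all the labels is: length 6.
"llama" — length 5, hence No match.
"anchor" — length 6, hence Match.
"ladder" — length 6, hence Match.
"pepper" — length 6, hence Match.

No match, Match, Match, Match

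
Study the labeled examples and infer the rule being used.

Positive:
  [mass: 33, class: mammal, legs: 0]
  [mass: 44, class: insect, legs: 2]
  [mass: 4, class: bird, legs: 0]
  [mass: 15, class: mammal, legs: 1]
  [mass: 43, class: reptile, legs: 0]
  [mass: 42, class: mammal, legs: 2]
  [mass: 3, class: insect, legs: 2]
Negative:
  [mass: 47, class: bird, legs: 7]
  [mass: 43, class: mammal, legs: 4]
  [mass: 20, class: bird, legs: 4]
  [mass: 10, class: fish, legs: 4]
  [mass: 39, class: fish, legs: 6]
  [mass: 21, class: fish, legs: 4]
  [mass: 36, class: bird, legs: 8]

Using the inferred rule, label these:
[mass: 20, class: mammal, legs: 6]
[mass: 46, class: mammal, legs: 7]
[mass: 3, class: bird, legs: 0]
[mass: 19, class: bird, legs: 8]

A rule that fits every label: legs ≤ 2 — true of each 'Positive' example, false of each 'Negative' one.
[mass: 20, class: mammal, legs: 6]: legs = 6, does not satisfy this → Negative. [mass: 46, class: mammal, legs: 7]: legs = 7, does not satisfy this → Negative. [mass: 3, class: bird, legs: 0]: legs = 0, passes → Positive. [mass: 19, class: bird, legs: 8]: legs = 8, does not satisfy this → Negative.

Negative, Negative, Positive, Negative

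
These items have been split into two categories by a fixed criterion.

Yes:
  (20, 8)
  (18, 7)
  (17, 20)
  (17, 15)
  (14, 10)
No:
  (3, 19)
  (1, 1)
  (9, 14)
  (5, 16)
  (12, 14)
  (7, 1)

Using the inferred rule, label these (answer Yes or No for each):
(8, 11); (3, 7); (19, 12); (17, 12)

No, No, Yes, Yes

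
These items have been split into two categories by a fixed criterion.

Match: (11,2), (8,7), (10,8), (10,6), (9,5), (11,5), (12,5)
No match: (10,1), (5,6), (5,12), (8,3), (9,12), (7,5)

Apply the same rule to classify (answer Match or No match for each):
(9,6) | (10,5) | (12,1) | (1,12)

Match, Match, Match, No match

Rule: first > second AND sum ≥ 13. This holds for each 'Match' example and fails for each 'No match' one.
Match: (9,6), since 9 > 6, 9+6 = 15.
Match: (10,5), since 10 > 5, 10+5 = 15.
Match: (12,1), since 12 > 1, 12+1 = 13.
No match: (1,12), since 1 < 12, 1+12 = 13.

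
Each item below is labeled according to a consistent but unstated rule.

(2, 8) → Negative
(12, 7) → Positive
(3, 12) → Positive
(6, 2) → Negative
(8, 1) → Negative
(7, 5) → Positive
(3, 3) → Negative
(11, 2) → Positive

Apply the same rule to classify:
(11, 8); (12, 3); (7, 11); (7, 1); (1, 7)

Every 'Positive' example satisfies: sum ≥ 12. None of the 'Negative' examples do.
(11, 8) — 11+8 = 19, hence Positive.
(12, 3) — 12+3 = 15, hence Positive.
(7, 11) — 7+11 = 18, hence Positive.
(7, 1) — 7+1 = 8, hence Negative.
(1, 7) — 1+7 = 8, hence Negative.

Positive, Positive, Positive, Negative, Negative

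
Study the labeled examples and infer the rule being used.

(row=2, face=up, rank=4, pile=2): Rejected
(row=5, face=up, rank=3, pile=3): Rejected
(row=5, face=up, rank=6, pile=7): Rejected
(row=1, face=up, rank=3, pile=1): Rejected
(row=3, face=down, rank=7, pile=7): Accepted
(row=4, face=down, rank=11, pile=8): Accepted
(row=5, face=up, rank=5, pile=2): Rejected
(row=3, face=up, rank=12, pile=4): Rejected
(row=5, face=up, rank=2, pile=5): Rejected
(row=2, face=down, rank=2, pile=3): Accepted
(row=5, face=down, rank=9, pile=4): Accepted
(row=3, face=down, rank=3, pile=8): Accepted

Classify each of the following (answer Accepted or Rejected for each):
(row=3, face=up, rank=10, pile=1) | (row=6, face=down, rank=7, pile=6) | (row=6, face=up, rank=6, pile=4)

Rejected, Accepted, Rejected

The classifier is using: face is down.
Rejected: (row=3, face=up, rank=10, pile=1), since face is up. Accepted: (row=6, face=down, rank=7, pile=6), since face is down. Rejected: (row=6, face=up, rank=6, pile=4), since face is up.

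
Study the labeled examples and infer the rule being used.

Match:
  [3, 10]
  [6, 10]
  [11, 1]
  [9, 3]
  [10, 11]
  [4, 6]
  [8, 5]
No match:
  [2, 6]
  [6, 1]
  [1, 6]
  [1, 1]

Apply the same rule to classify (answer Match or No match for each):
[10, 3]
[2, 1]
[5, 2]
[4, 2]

All 'Match' examples share one property — sum ≥ 10 — and every 'No match' example lacks it.
[10, 3]: 10+3 = 13 — matches, so Match. [2, 1]: 2+1 = 3 — doesn't qualify, so No match. [5, 2]: 5+2 = 7 — doesn't qualify, so No match. [4, 2]: 4+2 = 6 — doesn't qualify, so No match.

Match, No match, No match, No match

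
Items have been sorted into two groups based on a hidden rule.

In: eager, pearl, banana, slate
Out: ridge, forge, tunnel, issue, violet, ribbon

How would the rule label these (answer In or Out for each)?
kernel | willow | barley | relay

Out, Out, In, In

All 'In' examples share one property — contains 'a' — and every 'Out' example lacks it.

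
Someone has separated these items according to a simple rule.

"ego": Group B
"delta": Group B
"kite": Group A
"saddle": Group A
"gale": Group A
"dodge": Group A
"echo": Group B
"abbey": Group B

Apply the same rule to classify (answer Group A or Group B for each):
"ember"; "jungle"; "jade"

The common property of the 'Group A' items is: ends with 'e'. No 'Group B' item has it.

Group B, Group A, Group A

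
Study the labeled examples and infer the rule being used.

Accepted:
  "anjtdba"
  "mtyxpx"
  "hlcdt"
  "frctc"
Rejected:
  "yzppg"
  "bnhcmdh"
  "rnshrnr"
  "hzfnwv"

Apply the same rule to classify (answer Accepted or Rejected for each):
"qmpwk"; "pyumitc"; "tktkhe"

Rejected, Accepted, Accepted

The rule appears to be: contains 't'.
"qmpwk" → no 't' → Rejected. "pyumitc" → has 't' → Accepted. "tktkhe" → has 't' → Accepted.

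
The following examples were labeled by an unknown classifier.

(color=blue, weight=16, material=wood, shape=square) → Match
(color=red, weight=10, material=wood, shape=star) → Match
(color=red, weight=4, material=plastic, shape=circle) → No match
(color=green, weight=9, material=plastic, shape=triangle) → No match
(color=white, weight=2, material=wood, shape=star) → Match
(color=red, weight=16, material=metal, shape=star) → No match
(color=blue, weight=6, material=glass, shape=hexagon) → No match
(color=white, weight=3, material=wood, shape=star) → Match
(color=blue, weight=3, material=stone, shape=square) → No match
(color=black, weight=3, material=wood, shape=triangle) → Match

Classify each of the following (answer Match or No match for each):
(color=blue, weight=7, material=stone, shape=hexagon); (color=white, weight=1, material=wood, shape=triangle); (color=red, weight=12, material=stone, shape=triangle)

The pattern is that an item is 'Match' exactly when: material is wood.
(color=blue, weight=7, material=stone, shape=hexagon): material is stone — lacks this property, so No match. (color=white, weight=1, material=wood, shape=triangle): material is wood — passes, so Match. (color=red, weight=12, material=stone, shape=triangle): material is stone — lacks this property, so No match.

No match, Match, No match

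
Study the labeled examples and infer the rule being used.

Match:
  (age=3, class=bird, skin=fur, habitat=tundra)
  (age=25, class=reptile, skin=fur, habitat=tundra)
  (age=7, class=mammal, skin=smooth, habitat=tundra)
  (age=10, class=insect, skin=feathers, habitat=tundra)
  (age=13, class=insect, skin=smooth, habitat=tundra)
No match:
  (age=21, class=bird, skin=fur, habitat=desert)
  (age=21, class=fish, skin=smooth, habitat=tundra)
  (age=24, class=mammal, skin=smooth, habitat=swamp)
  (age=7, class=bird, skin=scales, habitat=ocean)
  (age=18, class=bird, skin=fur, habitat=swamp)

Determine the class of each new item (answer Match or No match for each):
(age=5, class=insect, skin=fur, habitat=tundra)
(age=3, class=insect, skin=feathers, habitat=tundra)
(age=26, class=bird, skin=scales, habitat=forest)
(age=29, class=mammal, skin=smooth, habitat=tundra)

The rule appears to be: habitat is tundra AND age ≠ 21.
(age=5, class=insect, skin=fur, habitat=tundra): Match (habitat is tundra, age = 5).
(age=3, class=insect, skin=feathers, habitat=tundra): Match (habitat is tundra, age = 3).
(age=26, class=bird, skin=scales, habitat=forest): No match (habitat is forest, age = 26).
(age=29, class=mammal, skin=smooth, habitat=tundra): Match (habitat is tundra, age = 29).

Match, Match, No match, Match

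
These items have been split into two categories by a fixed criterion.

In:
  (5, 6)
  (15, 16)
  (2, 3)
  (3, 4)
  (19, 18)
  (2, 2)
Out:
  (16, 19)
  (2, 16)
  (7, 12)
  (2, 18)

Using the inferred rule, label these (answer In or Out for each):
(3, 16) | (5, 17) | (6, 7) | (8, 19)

A rule that fits every label: |first − second| ≤ 1 — true of each 'In' example, false of each 'Out' one.
(3, 16): |3−16| = 13 — doesn't match, so Out. (5, 17): |5−17| = 12 — doesn't match, so Out. (6, 7): |6−7| = 1 — has this property, so In. (8, 19): |8−19| = 11 — doesn't match, so Out.

Out, Out, In, Out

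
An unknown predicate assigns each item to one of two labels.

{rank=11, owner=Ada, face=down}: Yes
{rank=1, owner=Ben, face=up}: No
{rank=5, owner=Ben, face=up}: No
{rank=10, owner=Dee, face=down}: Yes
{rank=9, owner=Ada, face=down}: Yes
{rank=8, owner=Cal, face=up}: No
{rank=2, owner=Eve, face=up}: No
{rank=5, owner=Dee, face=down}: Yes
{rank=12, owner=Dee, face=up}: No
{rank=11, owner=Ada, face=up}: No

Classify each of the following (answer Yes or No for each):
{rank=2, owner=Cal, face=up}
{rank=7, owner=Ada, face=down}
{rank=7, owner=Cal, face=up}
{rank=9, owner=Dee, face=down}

No, Yes, No, Yes

Checking candidate rules against both groups, what survives is: face is down.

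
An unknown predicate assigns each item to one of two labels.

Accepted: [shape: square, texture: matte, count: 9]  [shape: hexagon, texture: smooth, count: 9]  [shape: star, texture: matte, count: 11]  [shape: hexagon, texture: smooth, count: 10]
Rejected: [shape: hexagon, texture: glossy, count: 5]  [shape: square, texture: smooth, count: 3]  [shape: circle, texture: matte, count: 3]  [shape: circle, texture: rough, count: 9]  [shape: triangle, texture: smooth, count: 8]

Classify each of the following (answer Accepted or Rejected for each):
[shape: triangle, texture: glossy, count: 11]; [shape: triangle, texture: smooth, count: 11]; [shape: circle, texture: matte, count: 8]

The common property of the 'Accepted' items is: shape is not circle AND count ≥ 9. No 'Rejected' item has it.
[shape: triangle, texture: glossy, count: 11] — shape is triangle, count = 11, hence Accepted. [shape: triangle, texture: smooth, count: 11] — shape is triangle, count = 11, hence Accepted. [shape: circle, texture: matte, count: 8] — shape is circle, count = 8, hence Rejected.

Accepted, Accepted, Rejected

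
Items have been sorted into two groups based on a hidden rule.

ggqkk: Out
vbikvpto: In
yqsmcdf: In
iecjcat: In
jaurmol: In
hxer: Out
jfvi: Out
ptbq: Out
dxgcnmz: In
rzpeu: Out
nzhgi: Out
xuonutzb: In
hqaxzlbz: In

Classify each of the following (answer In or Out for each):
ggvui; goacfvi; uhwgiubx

Out, In, In

The simplest hypothesis consistent with all the labels is: length ≥ 7.
ggvui: Out (length 5). goacfvi: In (length 7). uhwgiubx: In (length 8).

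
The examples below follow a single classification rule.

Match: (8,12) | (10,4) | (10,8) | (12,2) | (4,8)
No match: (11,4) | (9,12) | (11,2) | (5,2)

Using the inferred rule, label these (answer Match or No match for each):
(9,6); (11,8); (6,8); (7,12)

No match, No match, Match, No match

Rule: sum is even. This holds for each 'Match' example and fails for each 'No match' one.
(9,6): 9+6 = 15, doesn't qualify → No match.
(11,8): 11+8 = 19, doesn't qualify → No match.
(6,8): 6+8 = 14, matches → Match.
(7,12): 7+12 = 19, doesn't qualify → No match.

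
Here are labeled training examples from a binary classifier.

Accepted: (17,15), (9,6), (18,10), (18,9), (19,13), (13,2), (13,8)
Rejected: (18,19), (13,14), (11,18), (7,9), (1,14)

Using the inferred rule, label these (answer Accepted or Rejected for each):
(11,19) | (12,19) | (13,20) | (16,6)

Rejected, Rejected, Rejected, Accepted

The pattern is that an item is 'Accepted' exactly when: first > second.
(11,19): 11 < 19 — does not pass, so Rejected.
(12,19): 12 < 19 — does not pass, so Rejected.
(13,20): 13 < 20 — does not pass, so Rejected.
(16,6): 16 > 6 — matches, so Accepted.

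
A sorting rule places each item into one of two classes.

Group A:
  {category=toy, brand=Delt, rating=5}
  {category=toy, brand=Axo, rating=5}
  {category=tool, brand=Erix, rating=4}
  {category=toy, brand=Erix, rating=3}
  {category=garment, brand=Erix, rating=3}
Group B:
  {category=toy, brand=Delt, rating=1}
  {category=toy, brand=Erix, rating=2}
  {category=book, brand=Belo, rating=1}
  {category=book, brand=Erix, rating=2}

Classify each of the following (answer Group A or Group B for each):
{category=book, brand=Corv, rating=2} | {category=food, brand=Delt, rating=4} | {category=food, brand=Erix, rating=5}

The rule appears to be: rating ≥ 3.

Group B, Group A, Group A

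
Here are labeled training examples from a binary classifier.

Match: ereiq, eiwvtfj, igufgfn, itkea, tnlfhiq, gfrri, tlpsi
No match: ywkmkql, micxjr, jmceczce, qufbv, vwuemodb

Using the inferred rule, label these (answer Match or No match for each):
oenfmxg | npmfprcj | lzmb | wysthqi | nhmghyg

The common property of the 'Match' items is: odd length AND contains 'i'. No 'No match' item has it.
No match: oenfmxg, since length 7, no 'i'.
No match: npmfprcj, since length 8, no 'i'.
No match: lzmb, since length 4, no 'i'.
Match: wysthqi, since length 7, has 'i'.
No match: nhmghyg, since length 7, no 'i'.

No match, No match, No match, Match, No match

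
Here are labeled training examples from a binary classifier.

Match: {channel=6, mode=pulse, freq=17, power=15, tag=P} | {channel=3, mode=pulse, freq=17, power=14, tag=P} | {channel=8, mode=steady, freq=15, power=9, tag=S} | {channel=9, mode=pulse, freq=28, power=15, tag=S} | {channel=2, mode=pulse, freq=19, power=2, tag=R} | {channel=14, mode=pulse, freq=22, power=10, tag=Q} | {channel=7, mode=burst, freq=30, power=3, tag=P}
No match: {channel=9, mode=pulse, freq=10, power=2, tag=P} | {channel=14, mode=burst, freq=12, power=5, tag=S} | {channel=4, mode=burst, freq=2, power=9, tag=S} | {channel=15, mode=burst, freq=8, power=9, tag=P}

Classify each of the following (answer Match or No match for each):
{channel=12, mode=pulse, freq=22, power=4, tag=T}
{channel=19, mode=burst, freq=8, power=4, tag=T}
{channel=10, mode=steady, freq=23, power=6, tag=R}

One predicate separates the groups cleanly: freq ≥ 15.
Match: {channel=12, mode=pulse, freq=22, power=4, tag=T}, since freq = 22. No match: {channel=19, mode=burst, freq=8, power=4, tag=T}, since freq = 8. Match: {channel=10, mode=steady, freq=23, power=6, tag=R}, since freq = 23.

Match, No match, Match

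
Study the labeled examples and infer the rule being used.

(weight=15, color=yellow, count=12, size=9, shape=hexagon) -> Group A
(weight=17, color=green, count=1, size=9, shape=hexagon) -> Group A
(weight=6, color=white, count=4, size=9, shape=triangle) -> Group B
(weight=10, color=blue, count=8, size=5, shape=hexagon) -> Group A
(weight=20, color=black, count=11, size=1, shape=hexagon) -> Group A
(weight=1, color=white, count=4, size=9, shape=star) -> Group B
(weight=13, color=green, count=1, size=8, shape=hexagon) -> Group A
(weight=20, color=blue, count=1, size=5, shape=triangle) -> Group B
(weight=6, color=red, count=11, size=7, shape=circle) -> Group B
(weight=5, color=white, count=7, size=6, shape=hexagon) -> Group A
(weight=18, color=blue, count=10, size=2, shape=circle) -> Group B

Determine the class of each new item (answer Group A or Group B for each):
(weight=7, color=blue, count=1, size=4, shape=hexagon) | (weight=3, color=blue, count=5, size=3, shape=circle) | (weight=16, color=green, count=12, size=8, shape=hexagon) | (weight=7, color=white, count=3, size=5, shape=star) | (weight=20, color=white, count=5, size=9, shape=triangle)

Group A, Group B, Group A, Group B, Group B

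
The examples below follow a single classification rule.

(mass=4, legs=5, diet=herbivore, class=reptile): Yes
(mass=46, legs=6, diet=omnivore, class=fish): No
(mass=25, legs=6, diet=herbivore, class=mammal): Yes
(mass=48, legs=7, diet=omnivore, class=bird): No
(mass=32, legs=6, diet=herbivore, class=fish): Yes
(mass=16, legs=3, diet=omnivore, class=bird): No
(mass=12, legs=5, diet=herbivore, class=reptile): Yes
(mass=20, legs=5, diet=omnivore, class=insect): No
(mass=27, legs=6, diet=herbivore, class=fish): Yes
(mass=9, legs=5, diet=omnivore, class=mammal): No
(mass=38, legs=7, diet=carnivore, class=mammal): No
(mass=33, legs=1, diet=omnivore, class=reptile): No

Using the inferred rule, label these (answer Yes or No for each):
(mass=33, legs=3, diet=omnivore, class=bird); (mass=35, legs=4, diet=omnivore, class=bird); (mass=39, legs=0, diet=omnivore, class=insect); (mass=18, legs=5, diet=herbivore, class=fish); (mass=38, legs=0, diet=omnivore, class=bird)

No, No, No, Yes, No

The classifier is using: diet is herbivore.
(mass=33, legs=3, diet=omnivore, class=bird): diet is omnivore — doesn't match, so No. (mass=35, legs=4, diet=omnivore, class=bird): diet is omnivore — doesn't match, so No. (mass=39, legs=0, diet=omnivore, class=insect): diet is omnivore — doesn't match, so No. (mass=18, legs=5, diet=herbivore, class=fish): diet is herbivore — has this property, so Yes. (mass=38, legs=0, diet=omnivore, class=bird): diet is omnivore — doesn't match, so No.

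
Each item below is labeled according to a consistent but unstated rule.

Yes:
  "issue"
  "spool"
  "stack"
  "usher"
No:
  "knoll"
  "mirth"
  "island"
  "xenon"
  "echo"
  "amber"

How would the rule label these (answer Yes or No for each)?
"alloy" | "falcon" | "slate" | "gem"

A rule that fits every label: odd length AND contains 's' — true of each 'Yes' example, false of each 'No' one.

No, No, Yes, No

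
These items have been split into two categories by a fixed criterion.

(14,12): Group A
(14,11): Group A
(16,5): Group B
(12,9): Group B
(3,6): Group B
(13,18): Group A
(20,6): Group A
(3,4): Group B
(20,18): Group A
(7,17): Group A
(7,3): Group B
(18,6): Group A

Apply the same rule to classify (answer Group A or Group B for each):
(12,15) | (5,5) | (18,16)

Group A, Group B, Group A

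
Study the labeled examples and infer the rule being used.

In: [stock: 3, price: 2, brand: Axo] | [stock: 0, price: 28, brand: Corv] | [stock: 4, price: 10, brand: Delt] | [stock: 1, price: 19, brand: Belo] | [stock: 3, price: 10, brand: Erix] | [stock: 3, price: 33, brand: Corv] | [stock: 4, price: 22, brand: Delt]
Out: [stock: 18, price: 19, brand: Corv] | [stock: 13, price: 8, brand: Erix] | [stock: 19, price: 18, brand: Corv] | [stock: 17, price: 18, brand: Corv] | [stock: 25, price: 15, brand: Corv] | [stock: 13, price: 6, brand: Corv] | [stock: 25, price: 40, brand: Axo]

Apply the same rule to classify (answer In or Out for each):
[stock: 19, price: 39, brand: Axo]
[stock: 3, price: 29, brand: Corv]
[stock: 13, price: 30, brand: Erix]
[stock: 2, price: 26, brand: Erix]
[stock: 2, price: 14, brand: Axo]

Out, In, Out, In, In

The common property of the 'In' items is: stock ≤ 4. No 'Out' item has it.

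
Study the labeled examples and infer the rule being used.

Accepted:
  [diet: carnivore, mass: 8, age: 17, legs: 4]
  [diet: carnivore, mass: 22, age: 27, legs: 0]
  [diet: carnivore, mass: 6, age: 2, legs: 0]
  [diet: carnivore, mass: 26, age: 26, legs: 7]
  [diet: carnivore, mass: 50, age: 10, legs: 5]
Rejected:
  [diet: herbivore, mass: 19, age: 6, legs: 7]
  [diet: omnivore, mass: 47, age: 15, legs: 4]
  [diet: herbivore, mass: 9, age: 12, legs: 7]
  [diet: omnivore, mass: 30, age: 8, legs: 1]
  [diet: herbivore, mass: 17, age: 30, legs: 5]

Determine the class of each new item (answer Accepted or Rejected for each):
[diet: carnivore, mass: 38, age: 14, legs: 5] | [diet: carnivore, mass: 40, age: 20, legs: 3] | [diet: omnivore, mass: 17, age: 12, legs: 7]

Accepted, Accepted, Rejected

The simplest hypothesis consistent with all the labels is: diet is carnivore.
[diet: carnivore, mass: 38, age: 14, legs: 5] — diet is carnivore, hence Accepted.
[diet: carnivore, mass: 40, age: 20, legs: 3] — diet is carnivore, hence Accepted.
[diet: omnivore, mass: 17, age: 12, legs: 7] — diet is omnivore, hence Rejected.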